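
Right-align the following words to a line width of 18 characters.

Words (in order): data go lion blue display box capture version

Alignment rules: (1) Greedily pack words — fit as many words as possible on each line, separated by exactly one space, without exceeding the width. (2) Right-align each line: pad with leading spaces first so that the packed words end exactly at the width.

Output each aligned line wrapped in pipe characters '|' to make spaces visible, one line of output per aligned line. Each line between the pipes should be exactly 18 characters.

Line 1: ['data', 'go', 'lion', 'blue'] (min_width=17, slack=1)
Line 2: ['display', 'box'] (min_width=11, slack=7)
Line 3: ['capture', 'version'] (min_width=15, slack=3)

Answer: | data go lion blue|
|       display box|
|   capture version|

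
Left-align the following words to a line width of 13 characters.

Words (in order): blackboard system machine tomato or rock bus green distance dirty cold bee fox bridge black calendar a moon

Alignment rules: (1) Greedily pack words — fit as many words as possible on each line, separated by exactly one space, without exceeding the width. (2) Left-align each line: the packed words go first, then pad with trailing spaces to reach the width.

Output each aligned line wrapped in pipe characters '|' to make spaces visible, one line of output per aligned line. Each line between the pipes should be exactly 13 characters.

Line 1: ['blackboard'] (min_width=10, slack=3)
Line 2: ['system'] (min_width=6, slack=7)
Line 3: ['machine'] (min_width=7, slack=6)
Line 4: ['tomato', 'or'] (min_width=9, slack=4)
Line 5: ['rock', 'bus'] (min_width=8, slack=5)
Line 6: ['green'] (min_width=5, slack=8)
Line 7: ['distance'] (min_width=8, slack=5)
Line 8: ['dirty', 'cold'] (min_width=10, slack=3)
Line 9: ['bee', 'fox'] (min_width=7, slack=6)
Line 10: ['bridge', 'black'] (min_width=12, slack=1)
Line 11: ['calendar', 'a'] (min_width=10, slack=3)
Line 12: ['moon'] (min_width=4, slack=9)

Answer: |blackboard   |
|system       |
|machine      |
|tomato or    |
|rock bus     |
|green        |
|distance     |
|dirty cold   |
|bee fox      |
|bridge black |
|calendar a   |
|moon         |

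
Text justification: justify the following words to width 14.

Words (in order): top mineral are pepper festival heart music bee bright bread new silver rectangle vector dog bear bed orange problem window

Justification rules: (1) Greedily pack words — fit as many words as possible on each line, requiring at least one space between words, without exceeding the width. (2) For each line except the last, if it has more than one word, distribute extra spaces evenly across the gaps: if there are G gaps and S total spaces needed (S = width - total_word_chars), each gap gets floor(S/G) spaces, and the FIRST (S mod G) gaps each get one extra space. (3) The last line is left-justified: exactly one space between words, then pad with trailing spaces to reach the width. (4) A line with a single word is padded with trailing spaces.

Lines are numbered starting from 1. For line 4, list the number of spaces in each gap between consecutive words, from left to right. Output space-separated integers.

Answer: 6

Derivation:
Line 1: ['top', 'mineral'] (min_width=11, slack=3)
Line 2: ['are', 'pepper'] (min_width=10, slack=4)
Line 3: ['festival', 'heart'] (min_width=14, slack=0)
Line 4: ['music', 'bee'] (min_width=9, slack=5)
Line 5: ['bright', 'bread'] (min_width=12, slack=2)
Line 6: ['new', 'silver'] (min_width=10, slack=4)
Line 7: ['rectangle'] (min_width=9, slack=5)
Line 8: ['vector', 'dog'] (min_width=10, slack=4)
Line 9: ['bear', 'bed'] (min_width=8, slack=6)
Line 10: ['orange', 'problem'] (min_width=14, slack=0)
Line 11: ['window'] (min_width=6, slack=8)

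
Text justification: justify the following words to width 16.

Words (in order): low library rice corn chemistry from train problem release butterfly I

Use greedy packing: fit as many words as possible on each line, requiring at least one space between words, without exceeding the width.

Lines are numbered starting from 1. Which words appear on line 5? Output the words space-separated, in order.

Answer: butterfly I

Derivation:
Line 1: ['low', 'library', 'rice'] (min_width=16, slack=0)
Line 2: ['corn', 'chemistry'] (min_width=14, slack=2)
Line 3: ['from', 'train'] (min_width=10, slack=6)
Line 4: ['problem', 'release'] (min_width=15, slack=1)
Line 5: ['butterfly', 'I'] (min_width=11, slack=5)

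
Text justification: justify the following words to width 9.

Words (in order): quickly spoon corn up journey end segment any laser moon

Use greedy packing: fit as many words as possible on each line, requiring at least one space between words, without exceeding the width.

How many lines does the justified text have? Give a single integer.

Answer: 8

Derivation:
Line 1: ['quickly'] (min_width=7, slack=2)
Line 2: ['spoon'] (min_width=5, slack=4)
Line 3: ['corn', 'up'] (min_width=7, slack=2)
Line 4: ['journey'] (min_width=7, slack=2)
Line 5: ['end'] (min_width=3, slack=6)
Line 6: ['segment'] (min_width=7, slack=2)
Line 7: ['any', 'laser'] (min_width=9, slack=0)
Line 8: ['moon'] (min_width=4, slack=5)
Total lines: 8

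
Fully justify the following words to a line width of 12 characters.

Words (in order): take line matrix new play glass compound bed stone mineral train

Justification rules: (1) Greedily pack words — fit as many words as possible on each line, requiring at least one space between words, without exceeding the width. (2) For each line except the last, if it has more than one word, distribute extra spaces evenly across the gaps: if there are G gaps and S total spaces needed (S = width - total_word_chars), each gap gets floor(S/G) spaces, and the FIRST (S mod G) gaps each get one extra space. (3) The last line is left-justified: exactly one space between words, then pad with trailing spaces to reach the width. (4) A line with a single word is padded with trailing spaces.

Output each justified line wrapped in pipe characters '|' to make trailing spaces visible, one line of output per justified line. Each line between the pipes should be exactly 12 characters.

Line 1: ['take', 'line'] (min_width=9, slack=3)
Line 2: ['matrix', 'new'] (min_width=10, slack=2)
Line 3: ['play', 'glass'] (min_width=10, slack=2)
Line 4: ['compound', 'bed'] (min_width=12, slack=0)
Line 5: ['stone'] (min_width=5, slack=7)
Line 6: ['mineral'] (min_width=7, slack=5)
Line 7: ['train'] (min_width=5, slack=7)

Answer: |take    line|
|matrix   new|
|play   glass|
|compound bed|
|stone       |
|mineral     |
|train       |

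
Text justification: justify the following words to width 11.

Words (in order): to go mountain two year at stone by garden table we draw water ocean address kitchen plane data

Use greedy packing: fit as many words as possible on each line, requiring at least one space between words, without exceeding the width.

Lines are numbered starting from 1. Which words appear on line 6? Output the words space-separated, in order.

Line 1: ['to', 'go'] (min_width=5, slack=6)
Line 2: ['mountain'] (min_width=8, slack=3)
Line 3: ['two', 'year', 'at'] (min_width=11, slack=0)
Line 4: ['stone', 'by'] (min_width=8, slack=3)
Line 5: ['garden'] (min_width=6, slack=5)
Line 6: ['table', 'we'] (min_width=8, slack=3)
Line 7: ['draw', 'water'] (min_width=10, slack=1)
Line 8: ['ocean'] (min_width=5, slack=6)
Line 9: ['address'] (min_width=7, slack=4)
Line 10: ['kitchen'] (min_width=7, slack=4)
Line 11: ['plane', 'data'] (min_width=10, slack=1)

Answer: table we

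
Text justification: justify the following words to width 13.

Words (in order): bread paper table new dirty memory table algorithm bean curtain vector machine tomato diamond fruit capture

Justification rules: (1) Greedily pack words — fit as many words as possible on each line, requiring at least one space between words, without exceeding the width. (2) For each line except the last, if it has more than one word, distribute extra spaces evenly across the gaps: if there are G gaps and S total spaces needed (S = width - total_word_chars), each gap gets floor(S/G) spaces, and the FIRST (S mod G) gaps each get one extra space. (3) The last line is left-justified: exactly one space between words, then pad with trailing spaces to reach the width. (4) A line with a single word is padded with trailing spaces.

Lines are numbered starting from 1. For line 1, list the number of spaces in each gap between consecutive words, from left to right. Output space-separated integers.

Answer: 3

Derivation:
Line 1: ['bread', 'paper'] (min_width=11, slack=2)
Line 2: ['table', 'new'] (min_width=9, slack=4)
Line 3: ['dirty', 'memory'] (min_width=12, slack=1)
Line 4: ['table'] (min_width=5, slack=8)
Line 5: ['algorithm'] (min_width=9, slack=4)
Line 6: ['bean', 'curtain'] (min_width=12, slack=1)
Line 7: ['vector'] (min_width=6, slack=7)
Line 8: ['machine'] (min_width=7, slack=6)
Line 9: ['tomato'] (min_width=6, slack=7)
Line 10: ['diamond', 'fruit'] (min_width=13, slack=0)
Line 11: ['capture'] (min_width=7, slack=6)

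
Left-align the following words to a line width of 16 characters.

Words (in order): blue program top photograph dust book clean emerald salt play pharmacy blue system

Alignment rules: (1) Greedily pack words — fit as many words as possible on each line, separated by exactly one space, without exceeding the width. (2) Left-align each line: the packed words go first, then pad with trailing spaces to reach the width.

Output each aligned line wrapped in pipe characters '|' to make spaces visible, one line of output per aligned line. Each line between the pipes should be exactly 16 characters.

Line 1: ['blue', 'program', 'top'] (min_width=16, slack=0)
Line 2: ['photograph', 'dust'] (min_width=15, slack=1)
Line 3: ['book', 'clean'] (min_width=10, slack=6)
Line 4: ['emerald', 'salt'] (min_width=12, slack=4)
Line 5: ['play', 'pharmacy'] (min_width=13, slack=3)
Line 6: ['blue', 'system'] (min_width=11, slack=5)

Answer: |blue program top|
|photograph dust |
|book clean      |
|emerald salt    |
|play pharmacy   |
|blue system     |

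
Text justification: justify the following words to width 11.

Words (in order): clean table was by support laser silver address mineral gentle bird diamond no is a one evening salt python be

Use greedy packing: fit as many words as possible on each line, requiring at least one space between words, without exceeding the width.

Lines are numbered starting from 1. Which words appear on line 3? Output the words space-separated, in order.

Line 1: ['clean', 'table'] (min_width=11, slack=0)
Line 2: ['was', 'by'] (min_width=6, slack=5)
Line 3: ['support'] (min_width=7, slack=4)
Line 4: ['laser'] (min_width=5, slack=6)
Line 5: ['silver'] (min_width=6, slack=5)
Line 6: ['address'] (min_width=7, slack=4)
Line 7: ['mineral'] (min_width=7, slack=4)
Line 8: ['gentle', 'bird'] (min_width=11, slack=0)
Line 9: ['diamond', 'no'] (min_width=10, slack=1)
Line 10: ['is', 'a', 'one'] (min_width=8, slack=3)
Line 11: ['evening'] (min_width=7, slack=4)
Line 12: ['salt', 'python'] (min_width=11, slack=0)
Line 13: ['be'] (min_width=2, slack=9)

Answer: support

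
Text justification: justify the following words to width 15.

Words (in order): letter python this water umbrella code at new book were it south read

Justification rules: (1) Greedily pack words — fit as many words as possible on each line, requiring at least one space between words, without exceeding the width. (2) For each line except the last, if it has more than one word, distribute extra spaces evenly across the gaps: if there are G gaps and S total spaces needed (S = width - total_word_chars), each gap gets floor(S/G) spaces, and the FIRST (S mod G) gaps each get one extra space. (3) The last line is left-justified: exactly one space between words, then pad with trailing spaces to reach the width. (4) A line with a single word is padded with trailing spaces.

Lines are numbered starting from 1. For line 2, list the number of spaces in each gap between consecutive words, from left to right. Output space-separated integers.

Line 1: ['letter', 'python'] (min_width=13, slack=2)
Line 2: ['this', 'water'] (min_width=10, slack=5)
Line 3: ['umbrella', 'code'] (min_width=13, slack=2)
Line 4: ['at', 'new', 'book'] (min_width=11, slack=4)
Line 5: ['were', 'it', 'south'] (min_width=13, slack=2)
Line 6: ['read'] (min_width=4, slack=11)

Answer: 6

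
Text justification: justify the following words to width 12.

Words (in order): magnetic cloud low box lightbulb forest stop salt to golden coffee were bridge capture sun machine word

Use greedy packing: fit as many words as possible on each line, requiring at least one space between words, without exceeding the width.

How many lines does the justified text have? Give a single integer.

Answer: 11

Derivation:
Line 1: ['magnetic'] (min_width=8, slack=4)
Line 2: ['cloud', 'low'] (min_width=9, slack=3)
Line 3: ['box'] (min_width=3, slack=9)
Line 4: ['lightbulb'] (min_width=9, slack=3)
Line 5: ['forest', 'stop'] (min_width=11, slack=1)
Line 6: ['salt', 'to'] (min_width=7, slack=5)
Line 7: ['golden'] (min_width=6, slack=6)
Line 8: ['coffee', 'were'] (min_width=11, slack=1)
Line 9: ['bridge'] (min_width=6, slack=6)
Line 10: ['capture', 'sun'] (min_width=11, slack=1)
Line 11: ['machine', 'word'] (min_width=12, slack=0)
Total lines: 11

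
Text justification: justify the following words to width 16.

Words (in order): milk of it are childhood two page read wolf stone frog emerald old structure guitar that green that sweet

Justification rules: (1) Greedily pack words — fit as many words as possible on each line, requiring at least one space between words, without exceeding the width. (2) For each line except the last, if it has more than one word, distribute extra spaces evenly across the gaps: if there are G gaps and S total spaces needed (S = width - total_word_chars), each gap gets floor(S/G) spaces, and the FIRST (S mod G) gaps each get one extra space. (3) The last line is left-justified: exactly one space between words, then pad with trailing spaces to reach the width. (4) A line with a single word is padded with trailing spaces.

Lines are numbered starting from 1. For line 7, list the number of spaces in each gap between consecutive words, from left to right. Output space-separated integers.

Line 1: ['milk', 'of', 'it', 'are'] (min_width=14, slack=2)
Line 2: ['childhood', 'two'] (min_width=13, slack=3)
Line 3: ['page', 'read', 'wolf'] (min_width=14, slack=2)
Line 4: ['stone', 'frog'] (min_width=10, slack=6)
Line 5: ['emerald', 'old'] (min_width=11, slack=5)
Line 6: ['structure', 'guitar'] (min_width=16, slack=0)
Line 7: ['that', 'green', 'that'] (min_width=15, slack=1)
Line 8: ['sweet'] (min_width=5, slack=11)

Answer: 2 1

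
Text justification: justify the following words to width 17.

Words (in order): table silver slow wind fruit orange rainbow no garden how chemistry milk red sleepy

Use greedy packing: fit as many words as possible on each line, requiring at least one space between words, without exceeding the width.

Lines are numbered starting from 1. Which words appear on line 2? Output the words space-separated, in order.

Line 1: ['table', 'silver', 'slow'] (min_width=17, slack=0)
Line 2: ['wind', 'fruit', 'orange'] (min_width=17, slack=0)
Line 3: ['rainbow', 'no', 'garden'] (min_width=17, slack=0)
Line 4: ['how', 'chemistry'] (min_width=13, slack=4)
Line 5: ['milk', 'red', 'sleepy'] (min_width=15, slack=2)

Answer: wind fruit orange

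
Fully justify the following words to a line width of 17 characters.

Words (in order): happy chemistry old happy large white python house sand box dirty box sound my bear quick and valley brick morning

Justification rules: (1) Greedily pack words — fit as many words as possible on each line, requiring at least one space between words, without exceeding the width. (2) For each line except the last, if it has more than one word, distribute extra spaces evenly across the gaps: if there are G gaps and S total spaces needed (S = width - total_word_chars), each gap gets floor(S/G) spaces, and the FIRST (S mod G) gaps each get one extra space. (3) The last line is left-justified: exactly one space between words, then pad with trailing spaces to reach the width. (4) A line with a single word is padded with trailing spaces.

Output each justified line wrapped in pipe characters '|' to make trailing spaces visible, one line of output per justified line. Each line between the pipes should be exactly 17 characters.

Line 1: ['happy', 'chemistry'] (min_width=15, slack=2)
Line 2: ['old', 'happy', 'large'] (min_width=15, slack=2)
Line 3: ['white', 'python'] (min_width=12, slack=5)
Line 4: ['house', 'sand', 'box'] (min_width=14, slack=3)
Line 5: ['dirty', 'box', 'sound'] (min_width=15, slack=2)
Line 6: ['my', 'bear', 'quick', 'and'] (min_width=17, slack=0)
Line 7: ['valley', 'brick'] (min_width=12, slack=5)
Line 8: ['morning'] (min_width=7, slack=10)

Answer: |happy   chemistry|
|old  happy  large|
|white      python|
|house   sand  box|
|dirty  box  sound|
|my bear quick and|
|valley      brick|
|morning          |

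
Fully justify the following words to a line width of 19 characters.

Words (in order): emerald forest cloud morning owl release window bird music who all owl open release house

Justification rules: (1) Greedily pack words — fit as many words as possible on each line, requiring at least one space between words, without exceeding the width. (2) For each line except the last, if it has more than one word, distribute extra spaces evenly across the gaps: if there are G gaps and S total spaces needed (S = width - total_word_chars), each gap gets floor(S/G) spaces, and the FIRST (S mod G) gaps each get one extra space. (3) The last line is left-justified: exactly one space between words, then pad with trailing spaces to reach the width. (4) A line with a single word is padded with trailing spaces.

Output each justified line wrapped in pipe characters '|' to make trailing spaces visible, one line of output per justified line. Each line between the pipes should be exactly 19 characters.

Line 1: ['emerald', 'forest'] (min_width=14, slack=5)
Line 2: ['cloud', 'morning', 'owl'] (min_width=17, slack=2)
Line 3: ['release', 'window', 'bird'] (min_width=19, slack=0)
Line 4: ['music', 'who', 'all', 'owl'] (min_width=17, slack=2)
Line 5: ['open', 'release', 'house'] (min_width=18, slack=1)

Answer: |emerald      forest|
|cloud  morning  owl|
|release window bird|
|music  who  all owl|
|open release house |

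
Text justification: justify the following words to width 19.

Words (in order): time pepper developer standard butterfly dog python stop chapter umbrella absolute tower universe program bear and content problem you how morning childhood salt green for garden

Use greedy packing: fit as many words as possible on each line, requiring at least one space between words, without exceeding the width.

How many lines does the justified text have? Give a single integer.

Answer: 11

Derivation:
Line 1: ['time', 'pepper'] (min_width=11, slack=8)
Line 2: ['developer', 'standard'] (min_width=18, slack=1)
Line 3: ['butterfly', 'dog'] (min_width=13, slack=6)
Line 4: ['python', 'stop', 'chapter'] (min_width=19, slack=0)
Line 5: ['umbrella', 'absolute'] (min_width=17, slack=2)
Line 6: ['tower', 'universe'] (min_width=14, slack=5)
Line 7: ['program', 'bear', 'and'] (min_width=16, slack=3)
Line 8: ['content', 'problem', 'you'] (min_width=19, slack=0)
Line 9: ['how', 'morning'] (min_width=11, slack=8)
Line 10: ['childhood', 'salt'] (min_width=14, slack=5)
Line 11: ['green', 'for', 'garden'] (min_width=16, slack=3)
Total lines: 11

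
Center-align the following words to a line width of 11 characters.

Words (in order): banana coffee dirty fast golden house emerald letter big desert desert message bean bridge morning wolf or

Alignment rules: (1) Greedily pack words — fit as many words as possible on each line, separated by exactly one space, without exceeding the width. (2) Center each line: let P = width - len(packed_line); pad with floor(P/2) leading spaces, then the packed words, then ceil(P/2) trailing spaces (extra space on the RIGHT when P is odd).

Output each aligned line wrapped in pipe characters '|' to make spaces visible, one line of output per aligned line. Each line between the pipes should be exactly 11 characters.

Answer: |  banana   |
|  coffee   |
|dirty fast |
|  golden   |
|   house   |
|  emerald  |
|letter big |
|  desert   |
|  desert   |
|  message  |
|bean bridge|
|  morning  |
|  wolf or  |

Derivation:
Line 1: ['banana'] (min_width=6, slack=5)
Line 2: ['coffee'] (min_width=6, slack=5)
Line 3: ['dirty', 'fast'] (min_width=10, slack=1)
Line 4: ['golden'] (min_width=6, slack=5)
Line 5: ['house'] (min_width=5, slack=6)
Line 6: ['emerald'] (min_width=7, slack=4)
Line 7: ['letter', 'big'] (min_width=10, slack=1)
Line 8: ['desert'] (min_width=6, slack=5)
Line 9: ['desert'] (min_width=6, slack=5)
Line 10: ['message'] (min_width=7, slack=4)
Line 11: ['bean', 'bridge'] (min_width=11, slack=0)
Line 12: ['morning'] (min_width=7, slack=4)
Line 13: ['wolf', 'or'] (min_width=7, slack=4)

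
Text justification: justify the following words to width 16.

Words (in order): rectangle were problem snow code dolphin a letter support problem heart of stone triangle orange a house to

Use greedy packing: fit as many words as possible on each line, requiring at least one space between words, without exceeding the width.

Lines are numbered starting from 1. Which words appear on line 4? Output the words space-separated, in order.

Line 1: ['rectangle', 'were'] (min_width=14, slack=2)
Line 2: ['problem', 'snow'] (min_width=12, slack=4)
Line 3: ['code', 'dolphin', 'a'] (min_width=14, slack=2)
Line 4: ['letter', 'support'] (min_width=14, slack=2)
Line 5: ['problem', 'heart', 'of'] (min_width=16, slack=0)
Line 6: ['stone', 'triangle'] (min_width=14, slack=2)
Line 7: ['orange', 'a', 'house'] (min_width=14, slack=2)
Line 8: ['to'] (min_width=2, slack=14)

Answer: letter support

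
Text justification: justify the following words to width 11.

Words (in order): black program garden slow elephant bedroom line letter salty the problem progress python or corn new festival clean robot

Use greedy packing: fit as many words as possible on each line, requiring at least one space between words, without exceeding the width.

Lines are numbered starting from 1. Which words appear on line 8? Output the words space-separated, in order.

Line 1: ['black'] (min_width=5, slack=6)
Line 2: ['program'] (min_width=7, slack=4)
Line 3: ['garden', 'slow'] (min_width=11, slack=0)
Line 4: ['elephant'] (min_width=8, slack=3)
Line 5: ['bedroom'] (min_width=7, slack=4)
Line 6: ['line', 'letter'] (min_width=11, slack=0)
Line 7: ['salty', 'the'] (min_width=9, slack=2)
Line 8: ['problem'] (min_width=7, slack=4)
Line 9: ['progress'] (min_width=8, slack=3)
Line 10: ['python', 'or'] (min_width=9, slack=2)
Line 11: ['corn', 'new'] (min_width=8, slack=3)
Line 12: ['festival'] (min_width=8, slack=3)
Line 13: ['clean', 'robot'] (min_width=11, slack=0)

Answer: problem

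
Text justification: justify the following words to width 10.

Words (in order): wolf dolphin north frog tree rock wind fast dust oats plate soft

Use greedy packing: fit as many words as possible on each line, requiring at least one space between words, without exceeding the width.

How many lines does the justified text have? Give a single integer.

Answer: 7

Derivation:
Line 1: ['wolf'] (min_width=4, slack=6)
Line 2: ['dolphin'] (min_width=7, slack=3)
Line 3: ['north', 'frog'] (min_width=10, slack=0)
Line 4: ['tree', 'rock'] (min_width=9, slack=1)
Line 5: ['wind', 'fast'] (min_width=9, slack=1)
Line 6: ['dust', 'oats'] (min_width=9, slack=1)
Line 7: ['plate', 'soft'] (min_width=10, slack=0)
Total lines: 7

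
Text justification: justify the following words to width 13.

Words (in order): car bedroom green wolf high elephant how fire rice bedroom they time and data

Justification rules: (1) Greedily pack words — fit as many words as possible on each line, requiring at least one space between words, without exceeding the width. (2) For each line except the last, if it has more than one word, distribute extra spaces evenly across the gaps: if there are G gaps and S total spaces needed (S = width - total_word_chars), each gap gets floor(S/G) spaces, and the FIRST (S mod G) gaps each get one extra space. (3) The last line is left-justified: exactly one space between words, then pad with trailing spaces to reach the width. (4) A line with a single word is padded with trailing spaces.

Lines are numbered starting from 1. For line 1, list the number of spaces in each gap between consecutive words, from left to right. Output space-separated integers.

Answer: 3

Derivation:
Line 1: ['car', 'bedroom'] (min_width=11, slack=2)
Line 2: ['green', 'wolf'] (min_width=10, slack=3)
Line 3: ['high', 'elephant'] (min_width=13, slack=0)
Line 4: ['how', 'fire', 'rice'] (min_width=13, slack=0)
Line 5: ['bedroom', 'they'] (min_width=12, slack=1)
Line 6: ['time', 'and', 'data'] (min_width=13, slack=0)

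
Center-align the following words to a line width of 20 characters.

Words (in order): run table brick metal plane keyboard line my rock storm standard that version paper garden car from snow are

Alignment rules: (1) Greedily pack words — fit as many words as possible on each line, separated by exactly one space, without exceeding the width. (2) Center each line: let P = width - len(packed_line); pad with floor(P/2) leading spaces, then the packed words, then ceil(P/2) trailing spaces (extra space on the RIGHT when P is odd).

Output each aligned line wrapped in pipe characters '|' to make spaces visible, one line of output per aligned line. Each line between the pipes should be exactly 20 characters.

Line 1: ['run', 'table', 'brick'] (min_width=15, slack=5)
Line 2: ['metal', 'plane', 'keyboard'] (min_width=20, slack=0)
Line 3: ['line', 'my', 'rock', 'storm'] (min_width=18, slack=2)
Line 4: ['standard', 'that'] (min_width=13, slack=7)
Line 5: ['version', 'paper', 'garden'] (min_width=20, slack=0)
Line 6: ['car', 'from', 'snow', 'are'] (min_width=17, slack=3)

Answer: |  run table brick   |
|metal plane keyboard|
| line my rock storm |
|   standard that    |
|version paper garden|
| car from snow are  |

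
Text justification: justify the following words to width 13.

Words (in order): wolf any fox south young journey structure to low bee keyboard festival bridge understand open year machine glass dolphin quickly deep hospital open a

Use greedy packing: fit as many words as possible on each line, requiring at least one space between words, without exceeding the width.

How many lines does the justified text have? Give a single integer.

Answer: 15

Derivation:
Line 1: ['wolf', 'any', 'fox'] (min_width=12, slack=1)
Line 2: ['south', 'young'] (min_width=11, slack=2)
Line 3: ['journey'] (min_width=7, slack=6)
Line 4: ['structure', 'to'] (min_width=12, slack=1)
Line 5: ['low', 'bee'] (min_width=7, slack=6)
Line 6: ['keyboard'] (min_width=8, slack=5)
Line 7: ['festival'] (min_width=8, slack=5)
Line 8: ['bridge'] (min_width=6, slack=7)
Line 9: ['understand'] (min_width=10, slack=3)
Line 10: ['open', 'year'] (min_width=9, slack=4)
Line 11: ['machine', 'glass'] (min_width=13, slack=0)
Line 12: ['dolphin'] (min_width=7, slack=6)
Line 13: ['quickly', 'deep'] (min_width=12, slack=1)
Line 14: ['hospital', 'open'] (min_width=13, slack=0)
Line 15: ['a'] (min_width=1, slack=12)
Total lines: 15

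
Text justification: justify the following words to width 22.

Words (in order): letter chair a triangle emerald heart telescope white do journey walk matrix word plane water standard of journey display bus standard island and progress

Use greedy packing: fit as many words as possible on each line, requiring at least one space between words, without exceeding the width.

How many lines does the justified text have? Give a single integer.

Line 1: ['letter', 'chair', 'a'] (min_width=14, slack=8)
Line 2: ['triangle', 'emerald', 'heart'] (min_width=22, slack=0)
Line 3: ['telescope', 'white', 'do'] (min_width=18, slack=4)
Line 4: ['journey', 'walk', 'matrix'] (min_width=19, slack=3)
Line 5: ['word', 'plane', 'water'] (min_width=16, slack=6)
Line 6: ['standard', 'of', 'journey'] (min_width=19, slack=3)
Line 7: ['display', 'bus', 'standard'] (min_width=20, slack=2)
Line 8: ['island', 'and', 'progress'] (min_width=19, slack=3)
Total lines: 8

Answer: 8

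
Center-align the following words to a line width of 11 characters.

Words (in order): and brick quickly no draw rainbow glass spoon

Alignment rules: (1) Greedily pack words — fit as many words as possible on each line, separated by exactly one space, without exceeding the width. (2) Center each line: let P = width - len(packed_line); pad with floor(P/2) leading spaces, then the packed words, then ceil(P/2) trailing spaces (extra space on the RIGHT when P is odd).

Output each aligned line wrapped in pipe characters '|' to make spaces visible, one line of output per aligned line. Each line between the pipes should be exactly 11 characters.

Line 1: ['and', 'brick'] (min_width=9, slack=2)
Line 2: ['quickly', 'no'] (min_width=10, slack=1)
Line 3: ['draw'] (min_width=4, slack=7)
Line 4: ['rainbow'] (min_width=7, slack=4)
Line 5: ['glass', 'spoon'] (min_width=11, slack=0)

Answer: | and brick |
|quickly no |
|   draw    |
|  rainbow  |
|glass spoon|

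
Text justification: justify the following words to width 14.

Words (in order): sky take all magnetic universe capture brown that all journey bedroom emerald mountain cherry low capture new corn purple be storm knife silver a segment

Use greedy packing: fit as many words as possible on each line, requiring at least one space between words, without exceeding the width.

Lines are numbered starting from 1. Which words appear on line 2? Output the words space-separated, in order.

Answer: magnetic

Derivation:
Line 1: ['sky', 'take', 'all'] (min_width=12, slack=2)
Line 2: ['magnetic'] (min_width=8, slack=6)
Line 3: ['universe'] (min_width=8, slack=6)
Line 4: ['capture', 'brown'] (min_width=13, slack=1)
Line 5: ['that', 'all'] (min_width=8, slack=6)
Line 6: ['journey'] (min_width=7, slack=7)
Line 7: ['bedroom'] (min_width=7, slack=7)
Line 8: ['emerald'] (min_width=7, slack=7)
Line 9: ['mountain'] (min_width=8, slack=6)
Line 10: ['cherry', 'low'] (min_width=10, slack=4)
Line 11: ['capture', 'new'] (min_width=11, slack=3)
Line 12: ['corn', 'purple', 'be'] (min_width=14, slack=0)
Line 13: ['storm', 'knife'] (min_width=11, slack=3)
Line 14: ['silver', 'a'] (min_width=8, slack=6)
Line 15: ['segment'] (min_width=7, slack=7)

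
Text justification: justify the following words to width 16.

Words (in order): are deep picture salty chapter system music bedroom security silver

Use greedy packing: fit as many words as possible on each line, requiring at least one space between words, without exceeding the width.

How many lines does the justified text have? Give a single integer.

Answer: 5

Derivation:
Line 1: ['are', 'deep', 'picture'] (min_width=16, slack=0)
Line 2: ['salty', 'chapter'] (min_width=13, slack=3)
Line 3: ['system', 'music'] (min_width=12, slack=4)
Line 4: ['bedroom', 'security'] (min_width=16, slack=0)
Line 5: ['silver'] (min_width=6, slack=10)
Total lines: 5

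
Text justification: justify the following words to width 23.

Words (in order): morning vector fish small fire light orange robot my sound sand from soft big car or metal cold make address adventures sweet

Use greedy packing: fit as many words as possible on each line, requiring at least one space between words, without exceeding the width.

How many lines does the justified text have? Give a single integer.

Answer: 6

Derivation:
Line 1: ['morning', 'vector', 'fish'] (min_width=19, slack=4)
Line 2: ['small', 'fire', 'light', 'orange'] (min_width=23, slack=0)
Line 3: ['robot', 'my', 'sound', 'sand'] (min_width=19, slack=4)
Line 4: ['from', 'soft', 'big', 'car', 'or'] (min_width=20, slack=3)
Line 5: ['metal', 'cold', 'make', 'address'] (min_width=23, slack=0)
Line 6: ['adventures', 'sweet'] (min_width=16, slack=7)
Total lines: 6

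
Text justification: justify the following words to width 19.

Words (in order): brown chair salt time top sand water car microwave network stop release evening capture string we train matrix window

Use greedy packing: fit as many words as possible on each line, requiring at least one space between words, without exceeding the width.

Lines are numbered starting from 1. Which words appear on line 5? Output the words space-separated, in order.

Answer: release evening

Derivation:
Line 1: ['brown', 'chair', 'salt'] (min_width=16, slack=3)
Line 2: ['time', 'top', 'sand', 'water'] (min_width=19, slack=0)
Line 3: ['car', 'microwave'] (min_width=13, slack=6)
Line 4: ['network', 'stop'] (min_width=12, slack=7)
Line 5: ['release', 'evening'] (min_width=15, slack=4)
Line 6: ['capture', 'string', 'we'] (min_width=17, slack=2)
Line 7: ['train', 'matrix', 'window'] (min_width=19, slack=0)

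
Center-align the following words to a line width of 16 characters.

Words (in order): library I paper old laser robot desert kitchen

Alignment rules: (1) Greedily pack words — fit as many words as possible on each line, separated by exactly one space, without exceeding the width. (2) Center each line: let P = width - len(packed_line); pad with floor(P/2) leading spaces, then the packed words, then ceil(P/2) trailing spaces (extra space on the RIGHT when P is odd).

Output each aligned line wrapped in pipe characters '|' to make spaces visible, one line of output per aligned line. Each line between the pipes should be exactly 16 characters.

Answer: |library I paper |
|old laser robot |
| desert kitchen |

Derivation:
Line 1: ['library', 'I', 'paper'] (min_width=15, slack=1)
Line 2: ['old', 'laser', 'robot'] (min_width=15, slack=1)
Line 3: ['desert', 'kitchen'] (min_width=14, slack=2)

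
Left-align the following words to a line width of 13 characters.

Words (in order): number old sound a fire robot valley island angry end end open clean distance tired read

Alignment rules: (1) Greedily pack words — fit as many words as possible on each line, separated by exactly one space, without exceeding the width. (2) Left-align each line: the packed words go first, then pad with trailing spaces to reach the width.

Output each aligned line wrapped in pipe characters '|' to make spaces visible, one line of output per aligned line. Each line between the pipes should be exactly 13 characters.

Line 1: ['number', 'old'] (min_width=10, slack=3)
Line 2: ['sound', 'a', 'fire'] (min_width=12, slack=1)
Line 3: ['robot', 'valley'] (min_width=12, slack=1)
Line 4: ['island', 'angry'] (min_width=12, slack=1)
Line 5: ['end', 'end', 'open'] (min_width=12, slack=1)
Line 6: ['clean'] (min_width=5, slack=8)
Line 7: ['distance'] (min_width=8, slack=5)
Line 8: ['tired', 'read'] (min_width=10, slack=3)

Answer: |number old   |
|sound a fire |
|robot valley |
|island angry |
|end end open |
|clean        |
|distance     |
|tired read   |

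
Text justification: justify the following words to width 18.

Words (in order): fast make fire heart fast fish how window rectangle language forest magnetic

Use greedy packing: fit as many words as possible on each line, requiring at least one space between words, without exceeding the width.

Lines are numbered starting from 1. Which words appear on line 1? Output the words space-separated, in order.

Answer: fast make fire

Derivation:
Line 1: ['fast', 'make', 'fire'] (min_width=14, slack=4)
Line 2: ['heart', 'fast', 'fish'] (min_width=15, slack=3)
Line 3: ['how', 'window'] (min_width=10, slack=8)
Line 4: ['rectangle', 'language'] (min_width=18, slack=0)
Line 5: ['forest', 'magnetic'] (min_width=15, slack=3)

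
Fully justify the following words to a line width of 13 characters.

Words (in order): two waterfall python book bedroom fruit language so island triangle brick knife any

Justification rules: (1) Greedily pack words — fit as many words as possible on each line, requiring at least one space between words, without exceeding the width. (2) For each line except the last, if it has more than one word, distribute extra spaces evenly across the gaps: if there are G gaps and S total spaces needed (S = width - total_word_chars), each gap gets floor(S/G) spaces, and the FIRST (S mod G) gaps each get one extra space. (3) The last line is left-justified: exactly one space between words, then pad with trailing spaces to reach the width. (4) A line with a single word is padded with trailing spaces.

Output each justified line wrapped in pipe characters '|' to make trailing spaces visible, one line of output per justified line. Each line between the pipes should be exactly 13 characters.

Answer: |two waterfall|
|python   book|
|bedroom fruit|
|language   so|
|island       |
|triangle     |
|brick   knife|
|any          |

Derivation:
Line 1: ['two', 'waterfall'] (min_width=13, slack=0)
Line 2: ['python', 'book'] (min_width=11, slack=2)
Line 3: ['bedroom', 'fruit'] (min_width=13, slack=0)
Line 4: ['language', 'so'] (min_width=11, slack=2)
Line 5: ['island'] (min_width=6, slack=7)
Line 6: ['triangle'] (min_width=8, slack=5)
Line 7: ['brick', 'knife'] (min_width=11, slack=2)
Line 8: ['any'] (min_width=3, slack=10)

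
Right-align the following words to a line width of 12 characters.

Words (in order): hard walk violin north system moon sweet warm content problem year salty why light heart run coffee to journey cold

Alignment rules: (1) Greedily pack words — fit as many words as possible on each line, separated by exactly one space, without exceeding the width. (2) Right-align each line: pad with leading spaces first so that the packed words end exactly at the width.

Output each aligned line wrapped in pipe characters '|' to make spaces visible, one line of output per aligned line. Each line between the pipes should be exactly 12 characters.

Line 1: ['hard', 'walk'] (min_width=9, slack=3)
Line 2: ['violin', 'north'] (min_width=12, slack=0)
Line 3: ['system', 'moon'] (min_width=11, slack=1)
Line 4: ['sweet', 'warm'] (min_width=10, slack=2)
Line 5: ['content'] (min_width=7, slack=5)
Line 6: ['problem', 'year'] (min_width=12, slack=0)
Line 7: ['salty', 'why'] (min_width=9, slack=3)
Line 8: ['light', 'heart'] (min_width=11, slack=1)
Line 9: ['run', 'coffee'] (min_width=10, slack=2)
Line 10: ['to', 'journey'] (min_width=10, slack=2)
Line 11: ['cold'] (min_width=4, slack=8)

Answer: |   hard walk|
|violin north|
| system moon|
|  sweet warm|
|     content|
|problem year|
|   salty why|
| light heart|
|  run coffee|
|  to journey|
|        cold|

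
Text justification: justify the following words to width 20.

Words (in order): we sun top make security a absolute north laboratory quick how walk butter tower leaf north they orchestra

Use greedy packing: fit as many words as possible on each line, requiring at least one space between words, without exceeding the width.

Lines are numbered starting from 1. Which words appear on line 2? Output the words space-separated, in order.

Line 1: ['we', 'sun', 'top', 'make'] (min_width=15, slack=5)
Line 2: ['security', 'a', 'absolute'] (min_width=19, slack=1)
Line 3: ['north', 'laboratory'] (min_width=16, slack=4)
Line 4: ['quick', 'how', 'walk'] (min_width=14, slack=6)
Line 5: ['butter', 'tower', 'leaf'] (min_width=17, slack=3)
Line 6: ['north', 'they', 'orchestra'] (min_width=20, slack=0)

Answer: security a absolute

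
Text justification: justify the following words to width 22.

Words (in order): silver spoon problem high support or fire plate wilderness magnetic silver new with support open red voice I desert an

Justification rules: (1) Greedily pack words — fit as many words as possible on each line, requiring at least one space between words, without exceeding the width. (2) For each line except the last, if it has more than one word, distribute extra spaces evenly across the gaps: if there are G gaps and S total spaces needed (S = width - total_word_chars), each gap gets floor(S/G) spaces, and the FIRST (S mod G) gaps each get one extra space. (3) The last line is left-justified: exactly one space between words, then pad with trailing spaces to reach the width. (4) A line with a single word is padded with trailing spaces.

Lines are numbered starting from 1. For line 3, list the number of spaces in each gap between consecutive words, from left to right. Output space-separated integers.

Line 1: ['silver', 'spoon', 'problem'] (min_width=20, slack=2)
Line 2: ['high', 'support', 'or', 'fire'] (min_width=20, slack=2)
Line 3: ['plate', 'wilderness'] (min_width=16, slack=6)
Line 4: ['magnetic', 'silver', 'new'] (min_width=19, slack=3)
Line 5: ['with', 'support', 'open', 'red'] (min_width=21, slack=1)
Line 6: ['voice', 'I', 'desert', 'an'] (min_width=17, slack=5)

Answer: 7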